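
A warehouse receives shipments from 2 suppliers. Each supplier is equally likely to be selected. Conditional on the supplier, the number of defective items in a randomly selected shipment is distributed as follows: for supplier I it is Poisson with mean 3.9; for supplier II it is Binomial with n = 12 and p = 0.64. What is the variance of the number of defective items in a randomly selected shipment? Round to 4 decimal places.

6.9045

Per component, I: μ=3.9, E[X²]=19.11; II: μ=7.68, E[X²]=61.7472.
E[X] = 0.5·3.9 + 0.5·7.68 = 5.79.
E[X²] = 0.5·19.11 + 0.5·61.7472 = 40.4286.
Var(X) = E[X²] − (E[X])² = 40.4286 − 33.5241 = 6.9045.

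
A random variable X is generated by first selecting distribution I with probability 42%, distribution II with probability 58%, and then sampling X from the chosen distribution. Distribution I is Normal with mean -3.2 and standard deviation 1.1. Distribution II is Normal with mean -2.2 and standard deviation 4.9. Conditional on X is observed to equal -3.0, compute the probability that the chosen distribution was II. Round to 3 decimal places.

0.237

Likelihoods f(-3.0 | ·): I: 0.356729; II: 0.0803389.
Posterior ∝ prior × likelihood. Numerator for II: 0.58·0.0803389 = 0.0465966.
Normalizing constant: 0.42·0.356729 + 0.58·0.0803389 = 0.196423.
P(II | observation) = 0.0465966 / 0.196423 = 0.237226.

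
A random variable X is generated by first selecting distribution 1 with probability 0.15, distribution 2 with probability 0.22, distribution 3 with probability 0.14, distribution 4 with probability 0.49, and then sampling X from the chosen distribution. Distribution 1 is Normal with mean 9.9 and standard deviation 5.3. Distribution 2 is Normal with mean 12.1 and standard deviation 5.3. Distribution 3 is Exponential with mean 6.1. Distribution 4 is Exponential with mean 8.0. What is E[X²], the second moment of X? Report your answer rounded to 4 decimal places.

130.4438

For each component E[X²] = Var + (mean)², giving 1: 126.1; 2: 174.5; 3: 74.42; 4: 128.
Overall E[X²] = 0.15·126.1 + 0.22·174.5 + 0.14·74.42 + 0.49·128 = 130.444.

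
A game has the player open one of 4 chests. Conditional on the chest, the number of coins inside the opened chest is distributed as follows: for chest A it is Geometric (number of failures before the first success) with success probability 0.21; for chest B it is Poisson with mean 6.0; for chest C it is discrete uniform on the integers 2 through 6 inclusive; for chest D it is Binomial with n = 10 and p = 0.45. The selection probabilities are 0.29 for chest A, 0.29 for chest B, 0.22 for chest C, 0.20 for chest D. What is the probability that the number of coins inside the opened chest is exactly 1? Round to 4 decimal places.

0.0566

Conditional on each chest, P(X = 1): A: 0.1659; B: 0.0148725; C: 0; D: 0.0207241.
By total probability, P(X = 1) = 0.29·0.1659 + 0.29·0.0148725 + 0.22·0 + 0.2·0.0207241 = 0.0565689.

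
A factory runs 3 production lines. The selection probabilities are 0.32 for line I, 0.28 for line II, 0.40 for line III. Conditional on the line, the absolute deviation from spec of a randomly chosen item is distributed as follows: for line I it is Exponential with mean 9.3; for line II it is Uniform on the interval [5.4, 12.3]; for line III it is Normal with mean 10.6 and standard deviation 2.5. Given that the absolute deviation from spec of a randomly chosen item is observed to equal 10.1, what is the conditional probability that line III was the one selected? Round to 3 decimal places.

Likelihoods f(10.1 | ·): I: 0.0362964; II: 0.144928; III: 0.156417.
Posterior ∝ prior × likelihood. Numerator for III: 0.4·0.156417 = 0.0625668.
Normalizing constant: 0.32·0.0362964 + 0.28·0.144928 + 0.4·0.156417 = 0.114761.
P(III | observation) = 0.0625668 / 0.114761 = 0.545191.

0.545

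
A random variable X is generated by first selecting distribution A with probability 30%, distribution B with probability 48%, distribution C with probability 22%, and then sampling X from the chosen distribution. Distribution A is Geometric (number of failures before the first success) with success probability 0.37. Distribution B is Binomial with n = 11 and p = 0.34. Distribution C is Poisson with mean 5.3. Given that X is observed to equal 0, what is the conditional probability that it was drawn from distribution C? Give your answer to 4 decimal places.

Likelihoods P(X=0 | ·): A: 0.37; B: 0.010351; C: 0.00499159.
Posterior ∝ prior × likelihood. Numerator for C: 0.22·0.00499159 = 0.00109815.
Normalizing constant: 0.3·0.37 + 0.48·0.010351 + 0.22·0.00499159 = 0.117067.
P(C | observation) = 0.00109815 / 0.117067 = 0.00938056.

0.0094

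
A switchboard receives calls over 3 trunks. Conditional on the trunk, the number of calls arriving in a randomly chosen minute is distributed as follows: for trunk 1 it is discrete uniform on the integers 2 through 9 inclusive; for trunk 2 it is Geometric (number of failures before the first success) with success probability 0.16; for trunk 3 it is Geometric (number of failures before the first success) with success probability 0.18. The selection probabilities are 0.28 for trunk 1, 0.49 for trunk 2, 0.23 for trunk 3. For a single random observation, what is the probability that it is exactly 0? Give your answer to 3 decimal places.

Conditional on each trunk, P(X = 0): 1: 0; 2: 0.16; 3: 0.18.
By total probability, P(X = 0) = 0.28·0 + 0.49·0.16 + 0.23·0.18 = 0.1198.

0.120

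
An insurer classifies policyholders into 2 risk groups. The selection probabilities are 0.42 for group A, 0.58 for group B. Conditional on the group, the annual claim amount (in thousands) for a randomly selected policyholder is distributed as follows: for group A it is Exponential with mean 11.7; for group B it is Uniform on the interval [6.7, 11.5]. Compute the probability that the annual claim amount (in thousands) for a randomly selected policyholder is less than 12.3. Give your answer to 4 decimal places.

Conditional on each group, P(X < 12.3): A: 0.650511; B: 1.
By total probability, P(X < 12.3) = 0.42·0.650511 + 0.58·1 = 0.853214.

0.8532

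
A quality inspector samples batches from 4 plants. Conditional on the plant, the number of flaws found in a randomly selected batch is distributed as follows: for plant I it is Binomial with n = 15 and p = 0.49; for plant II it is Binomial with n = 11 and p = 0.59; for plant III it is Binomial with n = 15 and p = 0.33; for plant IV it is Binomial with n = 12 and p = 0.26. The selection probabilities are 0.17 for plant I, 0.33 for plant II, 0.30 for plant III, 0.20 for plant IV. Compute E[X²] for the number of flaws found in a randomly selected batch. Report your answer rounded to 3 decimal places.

35.353

For each component E[X²] = Var + (mean)², giving I: 57.771; II: 44.781; III: 27.819; IV: 12.0432.
Overall E[X²] = 0.17·57.771 + 0.33·44.781 + 0.3·27.819 + 0.2·12.0432 = 35.3531.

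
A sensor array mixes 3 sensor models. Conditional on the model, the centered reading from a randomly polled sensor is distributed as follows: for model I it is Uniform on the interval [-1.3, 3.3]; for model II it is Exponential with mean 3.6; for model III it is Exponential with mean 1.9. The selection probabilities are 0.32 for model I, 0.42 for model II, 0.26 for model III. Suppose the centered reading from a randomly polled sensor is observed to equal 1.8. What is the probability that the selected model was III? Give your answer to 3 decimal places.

Likelihoods f(1.8 | ·): I: 0.217391; II: 0.168481; III: 0.204084.
Posterior ∝ prior × likelihood. Numerator for III: 0.26·0.204084 = 0.0530619.
Normalizing constant: 0.32·0.217391 + 0.42·0.168481 + 0.26·0.204084 = 0.193389.
P(III | observation) = 0.0530619 / 0.193389 = 0.274379.

0.274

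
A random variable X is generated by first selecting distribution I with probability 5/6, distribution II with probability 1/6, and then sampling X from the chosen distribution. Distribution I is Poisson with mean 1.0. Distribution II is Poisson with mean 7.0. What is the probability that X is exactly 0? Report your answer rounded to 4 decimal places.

Conditional on each component, P(X = 0): I: 0.367879; II: 0.000911882.
By total probability, P(X = 0) = 0.833333·0.367879 + 0.166667·0.000911882 = 0.306718.

0.3067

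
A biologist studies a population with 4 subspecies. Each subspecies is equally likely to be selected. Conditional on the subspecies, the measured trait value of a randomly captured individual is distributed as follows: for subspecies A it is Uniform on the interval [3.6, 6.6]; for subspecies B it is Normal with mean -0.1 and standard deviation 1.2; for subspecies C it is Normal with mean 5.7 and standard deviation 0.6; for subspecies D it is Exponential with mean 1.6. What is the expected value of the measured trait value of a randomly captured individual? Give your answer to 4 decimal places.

Component means — A: 5.1; B: -0.1; C: 5.7; D: 1.6.
E[X] = 0.25·5.1 + 0.25·-0.1 + 0.25·5.7 + 0.25·1.6 = 3.075.

3.0750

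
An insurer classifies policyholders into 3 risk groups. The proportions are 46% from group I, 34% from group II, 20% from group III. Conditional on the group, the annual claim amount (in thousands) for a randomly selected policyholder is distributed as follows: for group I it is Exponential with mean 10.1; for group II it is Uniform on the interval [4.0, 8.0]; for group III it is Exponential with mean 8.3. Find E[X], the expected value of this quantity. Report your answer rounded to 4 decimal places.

Component means — I: 10.1; II: 6; III: 8.3.
E[X] = 0.46·10.1 + 0.34·6 + 0.2·8.3 = 8.346.

8.3460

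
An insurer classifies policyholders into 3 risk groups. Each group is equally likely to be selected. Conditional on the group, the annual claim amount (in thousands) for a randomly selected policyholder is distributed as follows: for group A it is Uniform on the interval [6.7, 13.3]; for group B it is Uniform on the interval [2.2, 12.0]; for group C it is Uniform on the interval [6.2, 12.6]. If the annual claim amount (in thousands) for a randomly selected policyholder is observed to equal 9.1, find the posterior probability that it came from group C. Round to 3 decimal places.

0.381

Likelihoods f(9.1 | ·): A: 0.151515; B: 0.102041; C: 0.15625.
Posterior ∝ prior × likelihood. Numerator for C: 0.333333·0.15625 = 0.0520833.
Normalizing constant: 0.333333·0.151515 + 0.333333·0.102041 + 0.333333·0.15625 = 0.136602.
P(C | observation) = 0.0520833 / 0.136602 = 0.381278.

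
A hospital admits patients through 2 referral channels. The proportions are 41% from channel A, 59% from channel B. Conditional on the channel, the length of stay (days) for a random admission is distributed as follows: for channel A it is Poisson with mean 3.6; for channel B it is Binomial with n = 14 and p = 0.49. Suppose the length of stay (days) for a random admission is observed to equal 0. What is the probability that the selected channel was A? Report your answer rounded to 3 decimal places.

Likelihoods P(X=0 | ·): A: 0.0273237; B: 8.05346e-05.
Posterior ∝ prior × likelihood. Numerator for A: 0.41·0.0273237 = 0.0112027.
Normalizing constant: 0.41·0.0273237 + 0.59·8.05346e-05 = 0.0112502.
P(A | observation) = 0.0112027 / 0.0112502 = 0.995776.

0.996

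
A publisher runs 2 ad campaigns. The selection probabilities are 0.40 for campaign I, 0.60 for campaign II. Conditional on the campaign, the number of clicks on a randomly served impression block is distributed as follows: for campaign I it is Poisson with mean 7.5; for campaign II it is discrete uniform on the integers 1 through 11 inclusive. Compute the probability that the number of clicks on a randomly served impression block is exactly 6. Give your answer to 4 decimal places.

0.1092

Conditional on each campaign, P(X = 6): I: 0.136718; II: 0.0909091.
By total probability, P(X = 6) = 0.4·0.136718 + 0.6·0.0909091 = 0.109233.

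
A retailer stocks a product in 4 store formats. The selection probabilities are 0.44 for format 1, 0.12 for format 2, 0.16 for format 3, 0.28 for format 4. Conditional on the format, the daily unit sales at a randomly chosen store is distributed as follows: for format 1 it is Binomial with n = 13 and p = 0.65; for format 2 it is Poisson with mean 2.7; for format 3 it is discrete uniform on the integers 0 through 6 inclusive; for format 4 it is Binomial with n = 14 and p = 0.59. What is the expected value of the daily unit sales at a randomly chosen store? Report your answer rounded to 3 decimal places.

6.835

Component means — 1: 8.45; 2: 2.7; 3: 3; 4: 8.26.
E[X] = 0.44·8.45 + 0.12·2.7 + 0.16·3 + 0.28·8.26 = 6.8348.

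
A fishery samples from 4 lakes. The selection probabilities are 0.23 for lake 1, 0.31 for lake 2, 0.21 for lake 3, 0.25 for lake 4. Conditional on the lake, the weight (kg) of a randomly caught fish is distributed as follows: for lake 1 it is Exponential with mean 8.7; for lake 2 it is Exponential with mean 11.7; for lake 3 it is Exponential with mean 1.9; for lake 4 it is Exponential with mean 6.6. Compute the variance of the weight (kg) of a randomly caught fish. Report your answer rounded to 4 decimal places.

Per component, 1: μ=8.7, E[X²]=151.38; 2: μ=11.7, E[X²]=273.78; 3: μ=1.9, E[X²]=7.22; 4: μ=6.6, E[X²]=87.12.
E[X] = 0.23·8.7 + 0.31·11.7 + 0.21·1.9 + 0.25·6.6 = 7.677.
E[X²] = 0.23·151.38 + 0.31·273.78 + 0.21·7.22 + 0.25·87.12 = 142.985.
Var(X) = E[X²] − (E[X])² = 142.985 − 58.9363 = 84.0491.

84.0491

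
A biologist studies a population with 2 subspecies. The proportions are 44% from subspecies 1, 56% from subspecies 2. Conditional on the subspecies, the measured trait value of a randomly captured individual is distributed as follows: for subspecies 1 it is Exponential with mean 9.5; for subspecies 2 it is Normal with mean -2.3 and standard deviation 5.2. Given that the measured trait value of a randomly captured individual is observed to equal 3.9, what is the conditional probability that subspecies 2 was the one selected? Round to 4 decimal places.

Likelihoods f(3.9 | ·): 1: 0.0698212; 2: 0.0376887.
Posterior ∝ prior × likelihood. Numerator for 2: 0.56·0.0376887 = 0.0211057.
Normalizing constant: 0.44·0.0698212 + 0.56·0.0376887 = 0.051827.
P(2 | observation) = 0.0211057 / 0.051827 = 0.407233.

0.4072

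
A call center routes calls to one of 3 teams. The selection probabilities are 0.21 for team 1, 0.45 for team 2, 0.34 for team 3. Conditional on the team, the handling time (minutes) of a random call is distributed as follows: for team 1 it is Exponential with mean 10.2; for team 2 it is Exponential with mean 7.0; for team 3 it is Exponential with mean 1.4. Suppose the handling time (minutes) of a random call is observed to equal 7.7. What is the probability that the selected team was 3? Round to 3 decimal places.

0.031

Likelihoods f(7.7 | ·): 1: 0.046084; 2: 0.047553; 3: 0.00291912.
Posterior ∝ prior × likelihood. Numerator for 3: 0.34·0.00291912 = 0.000992502.
Normalizing constant: 0.21·0.046084 + 0.45·0.047553 + 0.34·0.00291912 = 0.032069.
P(3 | observation) = 0.000992502 / 0.032069 = 0.0309489.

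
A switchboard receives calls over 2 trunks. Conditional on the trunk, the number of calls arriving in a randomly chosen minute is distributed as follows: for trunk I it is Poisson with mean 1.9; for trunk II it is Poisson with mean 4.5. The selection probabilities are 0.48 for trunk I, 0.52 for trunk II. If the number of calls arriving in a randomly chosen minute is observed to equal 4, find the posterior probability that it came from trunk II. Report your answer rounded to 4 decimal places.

Likelihoods P(X=4 | ·): I: 0.0812164; II: 0.189808.
Posterior ∝ prior × likelihood. Numerator for II: 0.52·0.189808 = 0.0987.
Normalizing constant: 0.48·0.0812164 + 0.52·0.189808 = 0.137684.
P(II | observation) = 0.0987 / 0.137684 = 0.71686.

0.7169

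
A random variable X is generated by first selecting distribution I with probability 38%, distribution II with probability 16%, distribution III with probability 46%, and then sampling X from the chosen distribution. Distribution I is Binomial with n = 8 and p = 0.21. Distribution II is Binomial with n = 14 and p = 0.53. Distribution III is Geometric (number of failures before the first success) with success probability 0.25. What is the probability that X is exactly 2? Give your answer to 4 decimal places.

0.1792

Conditional on each component, P(X = 2): I: 0.300164; II: 0.00297008; III: 0.140625.
By total probability, P(X = 2) = 0.38·0.300164 + 0.16·0.00297008 + 0.46·0.140625 = 0.179225.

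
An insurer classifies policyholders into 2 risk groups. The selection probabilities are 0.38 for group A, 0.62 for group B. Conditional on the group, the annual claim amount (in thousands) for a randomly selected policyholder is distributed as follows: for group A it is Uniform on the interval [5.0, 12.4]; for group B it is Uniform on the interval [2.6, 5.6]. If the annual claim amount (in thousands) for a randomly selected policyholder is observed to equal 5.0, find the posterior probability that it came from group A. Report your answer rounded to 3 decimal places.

Likelihoods f(5.0 | ·): A: 0.135135; B: 0.333333.
Posterior ∝ prior × likelihood. Numerator for A: 0.38·0.135135 = 0.0513514.
Normalizing constant: 0.38·0.135135 + 0.62·0.333333 = 0.258018.
P(A | observation) = 0.0513514 / 0.258018 = 0.199022.

0.199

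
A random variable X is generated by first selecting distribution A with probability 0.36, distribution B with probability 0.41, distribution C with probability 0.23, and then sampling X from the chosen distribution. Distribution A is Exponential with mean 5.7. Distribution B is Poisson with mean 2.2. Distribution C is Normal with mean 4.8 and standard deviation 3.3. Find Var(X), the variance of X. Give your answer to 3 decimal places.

17.616

Per component, A: μ=5.7, E[X²]=64.98; B: μ=2.2, E[X²]=7.04; C: μ=4.8, E[X²]=33.93.
E[X] = 0.36·5.7 + 0.41·2.2 + 0.23·4.8 = 4.058.
E[X²] = 0.36·64.98 + 0.41·7.04 + 0.23·33.93 = 34.0831.
Var(X) = E[X²] − (E[X])² = 34.0831 − 16.4674 = 17.6157.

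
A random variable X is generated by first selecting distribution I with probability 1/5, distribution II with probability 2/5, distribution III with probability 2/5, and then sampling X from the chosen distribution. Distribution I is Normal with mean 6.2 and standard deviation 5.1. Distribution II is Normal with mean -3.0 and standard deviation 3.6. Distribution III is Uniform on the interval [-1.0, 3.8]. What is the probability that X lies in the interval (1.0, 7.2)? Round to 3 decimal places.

Conditional on each component, P(1.0 < X < 7.2): I: 0.423768; II: 0.130957; III: 0.583333.
By total probability, P(1.0 < X < 7.2) = 0.2·0.423768 + 0.4·0.130957 + 0.4·0.583333 = 0.37047.

0.370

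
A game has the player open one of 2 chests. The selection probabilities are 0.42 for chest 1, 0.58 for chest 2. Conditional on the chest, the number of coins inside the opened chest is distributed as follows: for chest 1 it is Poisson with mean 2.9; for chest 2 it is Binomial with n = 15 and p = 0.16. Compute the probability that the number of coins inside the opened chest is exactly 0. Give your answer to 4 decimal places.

0.0655

Conditional on each chest, P(X = 0): 1: 0.0550232; 2: 0.0731458.
By total probability, P(X = 0) = 0.42·0.0550232 + 0.58·0.0731458 = 0.0655343.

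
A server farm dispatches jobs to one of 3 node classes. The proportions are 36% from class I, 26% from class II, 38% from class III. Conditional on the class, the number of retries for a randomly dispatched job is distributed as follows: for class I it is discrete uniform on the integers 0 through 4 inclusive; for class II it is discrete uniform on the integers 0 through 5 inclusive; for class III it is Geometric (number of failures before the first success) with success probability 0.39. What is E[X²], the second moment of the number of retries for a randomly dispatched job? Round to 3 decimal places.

For each component E[X²] = Var + (mean)², giving I: 6; II: 9.16667; III: 6.45694.
Overall E[X²] = 0.36·6 + 0.26·9.16667 + 0.38·6.45694 = 6.99697.

6.997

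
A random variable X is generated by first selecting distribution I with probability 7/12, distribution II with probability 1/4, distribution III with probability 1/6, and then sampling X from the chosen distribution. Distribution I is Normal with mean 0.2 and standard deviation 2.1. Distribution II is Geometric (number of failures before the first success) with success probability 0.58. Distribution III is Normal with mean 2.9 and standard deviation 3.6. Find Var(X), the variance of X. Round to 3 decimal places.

5.991

Per component, I: μ=0.2, E[X²]=4.45; II: μ=0.724138, E[X²]=1.77289; III: μ=2.9, E[X²]=21.37.
E[X] = 0.583333·0.2 + 0.25·0.724138 + 0.166667·2.9 = 0.781034.
E[X²] = 0.583333·4.45 + 0.25·1.77289 + 0.166667·21.37 = 6.60072.
Var(X) = E[X²] − (E[X])² = 6.60072 − 0.610015 = 5.99071.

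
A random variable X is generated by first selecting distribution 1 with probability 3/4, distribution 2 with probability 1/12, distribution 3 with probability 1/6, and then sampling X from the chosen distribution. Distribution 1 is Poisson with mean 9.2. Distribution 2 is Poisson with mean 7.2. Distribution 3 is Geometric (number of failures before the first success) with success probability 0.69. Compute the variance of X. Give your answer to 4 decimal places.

18.0634

Per component, 1: μ=9.2, E[X²]=93.84; 2: μ=7.2, E[X²]=59.04; 3: μ=0.449275, E[X²]=0.852972.
E[X] = 0.75·9.2 + 0.0833333·7.2 + 0.166667·0.449275 = 7.57488.
E[X²] = 0.75·93.84 + 0.0833333·59.04 + 0.166667·0.852972 = 75.4422.
Var(X) = E[X²] − (E[X])² = 75.4422 − 57.3788 = 18.0634.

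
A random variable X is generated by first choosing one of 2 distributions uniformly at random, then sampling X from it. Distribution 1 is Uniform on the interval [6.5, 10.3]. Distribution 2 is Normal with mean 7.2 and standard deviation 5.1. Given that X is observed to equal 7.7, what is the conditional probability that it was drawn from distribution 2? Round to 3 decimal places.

Likelihoods f(7.7 | ·): 1: 0.263158; 2: 0.0778489.
Posterior ∝ prior × likelihood. Numerator for 2: 0.5·0.0778489 = 0.0389245.
Normalizing constant: 0.5·0.263158 + 0.5·0.0778489 = 0.170503.
P(2 | observation) = 0.0389245 / 0.170503 = 0.228291.

0.228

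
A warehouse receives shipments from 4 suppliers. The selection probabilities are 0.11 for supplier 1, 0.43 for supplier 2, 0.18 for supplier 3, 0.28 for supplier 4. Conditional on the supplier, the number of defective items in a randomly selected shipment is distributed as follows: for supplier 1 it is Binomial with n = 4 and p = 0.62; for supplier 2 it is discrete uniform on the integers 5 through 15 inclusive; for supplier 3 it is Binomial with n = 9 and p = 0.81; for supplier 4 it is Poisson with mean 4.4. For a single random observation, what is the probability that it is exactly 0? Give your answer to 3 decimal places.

Conditional on each supplier, P(X = 0): 1: 0.0208514; 2: 0; 3: 3.22688e-07; 4: 0.0122773.
By total probability, P(X = 0) = 0.11·0.0208514 + 0.43·0 + 0.18·3.22688e-07 + 0.28·0.0122773 = 0.00573136.

0.006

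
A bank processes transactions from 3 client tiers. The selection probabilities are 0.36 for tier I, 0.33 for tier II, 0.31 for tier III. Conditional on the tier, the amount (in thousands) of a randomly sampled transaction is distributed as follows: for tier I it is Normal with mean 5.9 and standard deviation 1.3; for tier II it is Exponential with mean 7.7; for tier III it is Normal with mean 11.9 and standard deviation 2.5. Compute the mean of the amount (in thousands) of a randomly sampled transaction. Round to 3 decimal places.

8.354

Component means — I: 5.9; II: 7.7; III: 11.9.
E[X] = 0.36·5.9 + 0.33·7.7 + 0.31·11.9 = 8.354.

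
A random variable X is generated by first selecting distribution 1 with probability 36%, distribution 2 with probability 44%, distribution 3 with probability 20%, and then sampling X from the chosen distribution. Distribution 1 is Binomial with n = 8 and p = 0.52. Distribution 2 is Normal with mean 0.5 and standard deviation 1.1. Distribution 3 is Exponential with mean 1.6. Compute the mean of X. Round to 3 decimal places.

Component means — 1: 4.16; 2: 0.5; 3: 1.6.
E[X] = 0.36·4.16 + 0.44·0.5 + 0.2·1.6 = 2.0376.

2.038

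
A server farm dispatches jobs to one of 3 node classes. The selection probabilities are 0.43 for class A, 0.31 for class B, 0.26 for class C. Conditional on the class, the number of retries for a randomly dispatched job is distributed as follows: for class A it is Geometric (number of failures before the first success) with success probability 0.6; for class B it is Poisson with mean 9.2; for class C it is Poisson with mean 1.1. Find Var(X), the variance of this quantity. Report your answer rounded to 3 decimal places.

18.632

Per component, A: μ=0.666667, E[X²]=1.55556; B: μ=9.2, E[X²]=93.84; C: μ=1.1, E[X²]=2.31.
E[X] = 0.43·0.666667 + 0.31·9.2 + 0.26·1.1 = 3.42467.
E[X²] = 0.43·1.55556 + 0.31·93.84 + 0.26·2.31 = 30.3599.
Var(X) = E[X²] − (E[X])² = 30.3599 − 11.7283 = 18.6315.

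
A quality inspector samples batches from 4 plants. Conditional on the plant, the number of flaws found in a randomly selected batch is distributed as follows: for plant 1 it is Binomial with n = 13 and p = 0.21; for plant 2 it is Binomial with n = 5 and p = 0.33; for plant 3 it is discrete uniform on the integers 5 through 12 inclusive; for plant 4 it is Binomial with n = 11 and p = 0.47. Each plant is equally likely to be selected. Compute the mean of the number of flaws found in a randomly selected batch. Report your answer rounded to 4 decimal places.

4.5125

Component means — 1: 2.73; 2: 1.65; 3: 8.5; 4: 5.17.
E[X] = 0.25·2.73 + 0.25·1.65 + 0.25·8.5 + 0.25·5.17 = 4.5125.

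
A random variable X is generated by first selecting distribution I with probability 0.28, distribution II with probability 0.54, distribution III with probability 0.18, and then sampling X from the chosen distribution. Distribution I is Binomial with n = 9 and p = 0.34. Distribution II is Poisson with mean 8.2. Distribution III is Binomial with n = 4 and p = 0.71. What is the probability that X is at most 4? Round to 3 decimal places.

0.464

Conditional on each component, P(X ≤ 4): I: 0.844708; II: 0.0887402; III: 1.
By total probability, P(X ≤ 4) = 0.28·0.844708 + 0.54·0.0887402 + 0.18·1 = 0.464438.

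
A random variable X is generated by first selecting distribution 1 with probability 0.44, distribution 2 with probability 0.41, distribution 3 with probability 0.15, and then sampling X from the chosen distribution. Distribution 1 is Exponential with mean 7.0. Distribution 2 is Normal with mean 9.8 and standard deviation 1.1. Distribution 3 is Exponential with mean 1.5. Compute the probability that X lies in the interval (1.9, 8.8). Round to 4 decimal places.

Conditional on each component, P(1.9 < X < 8.8): 1: 0.477824; 2: 0.181651; 3: 0.278937.
By total probability, P(1.9 < X < 8.8) = 0.44·0.477824 + 0.41·0.181651 + 0.15·0.278937 = 0.32656.

0.3266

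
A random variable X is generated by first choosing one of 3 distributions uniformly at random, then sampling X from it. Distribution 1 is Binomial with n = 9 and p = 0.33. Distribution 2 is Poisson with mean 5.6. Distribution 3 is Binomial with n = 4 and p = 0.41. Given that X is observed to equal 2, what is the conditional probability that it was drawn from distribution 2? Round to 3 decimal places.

0.090

Likelihoods P(X=2 | ·): 1: 0.237604; 2: 0.0579825; 3: 0.351094.
Posterior ∝ prior × likelihood. Numerator for 2: 0.333333·0.0579825 = 0.0193275.
Normalizing constant: 0.333333·0.237604 + 0.333333·0.0579825 + 0.333333·0.351094 = 0.21556.
P(2 | observation) = 0.0193275 / 0.21556 = 0.0896618.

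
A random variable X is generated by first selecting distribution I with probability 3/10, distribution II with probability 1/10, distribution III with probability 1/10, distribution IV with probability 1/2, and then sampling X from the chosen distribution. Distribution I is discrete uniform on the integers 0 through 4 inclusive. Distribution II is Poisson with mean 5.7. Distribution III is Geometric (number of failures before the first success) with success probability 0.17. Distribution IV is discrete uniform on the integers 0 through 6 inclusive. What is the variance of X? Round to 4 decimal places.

Per component, I: μ=2, E[X²]=6; II: μ=5.7, E[X²]=38.19; III: μ=4.88235, E[X²]=52.5571; IV: μ=3, E[X²]=13.
E[X] = 0.3·2 + 0.1·5.7 + 0.1·4.88235 + 0.5·3 = 3.15824.
E[X²] = 0.3·6 + 0.1·38.19 + 0.1·52.5571 + 0.5·13 = 17.3747.
Var(X) = E[X²] − (E[X])² = 17.3747 − 9.97445 = 7.40026.

7.4003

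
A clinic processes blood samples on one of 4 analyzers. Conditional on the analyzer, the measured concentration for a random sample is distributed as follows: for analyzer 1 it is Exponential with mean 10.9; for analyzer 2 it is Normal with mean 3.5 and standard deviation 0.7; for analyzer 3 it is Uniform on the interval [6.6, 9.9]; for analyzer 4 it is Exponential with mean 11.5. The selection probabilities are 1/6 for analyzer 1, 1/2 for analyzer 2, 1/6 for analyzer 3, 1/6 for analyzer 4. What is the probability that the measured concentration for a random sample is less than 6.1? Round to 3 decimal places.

0.640

Conditional on each analyzer, P(X < 6.1): 1: 0.428581; 2: 0.999898; 3: 0; 4: 0.411651.
By total probability, P(X < 6.1) = 0.166667·0.428581 + 0.5·0.999898 + 0.166667·0 + 0.166667·0.411651 = 0.639988.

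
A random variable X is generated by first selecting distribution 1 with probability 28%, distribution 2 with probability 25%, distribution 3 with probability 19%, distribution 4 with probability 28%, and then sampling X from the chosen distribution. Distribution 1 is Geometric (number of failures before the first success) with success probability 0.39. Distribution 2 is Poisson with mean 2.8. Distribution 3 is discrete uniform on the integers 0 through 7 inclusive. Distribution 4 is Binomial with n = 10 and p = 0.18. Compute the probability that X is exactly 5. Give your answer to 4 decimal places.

0.0597

Conditional on each component, P(X = 5): 1: 0.0329393; 2: 0.0872136; 3: 0.125; 4: 0.0176536.
By total probability, P(X = 5) = 0.28·0.0329393 + 0.25·0.0872136 + 0.19·0.125 + 0.28·0.0176536 = 0.0597194.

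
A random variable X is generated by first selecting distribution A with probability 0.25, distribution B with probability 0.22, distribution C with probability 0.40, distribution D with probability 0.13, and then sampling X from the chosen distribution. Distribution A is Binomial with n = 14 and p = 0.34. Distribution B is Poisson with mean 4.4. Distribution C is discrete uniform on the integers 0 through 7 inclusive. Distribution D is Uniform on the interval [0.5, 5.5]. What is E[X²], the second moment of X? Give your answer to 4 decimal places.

For each component E[X²] = Var + (mean)², giving A: 25.7992; B: 23.76; C: 17.5; D: 11.0833.
Overall E[X²] = 0.25·25.7992 + 0.22·23.76 + 0.4·17.5 + 0.13·11.0833 = 20.1178.

20.1178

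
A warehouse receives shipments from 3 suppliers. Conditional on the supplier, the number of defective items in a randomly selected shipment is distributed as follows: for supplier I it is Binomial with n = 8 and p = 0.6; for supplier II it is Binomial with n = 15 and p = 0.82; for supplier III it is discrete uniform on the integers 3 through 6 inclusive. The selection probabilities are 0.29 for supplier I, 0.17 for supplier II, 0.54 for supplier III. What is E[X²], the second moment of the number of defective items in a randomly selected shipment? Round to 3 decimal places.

For each component E[X²] = Var + (mean)², giving I: 24.96; II: 153.504; III: 21.5.
Overall E[X²] = 0.29·24.96 + 0.17·153.504 + 0.54·21.5 = 44.9441.

44.944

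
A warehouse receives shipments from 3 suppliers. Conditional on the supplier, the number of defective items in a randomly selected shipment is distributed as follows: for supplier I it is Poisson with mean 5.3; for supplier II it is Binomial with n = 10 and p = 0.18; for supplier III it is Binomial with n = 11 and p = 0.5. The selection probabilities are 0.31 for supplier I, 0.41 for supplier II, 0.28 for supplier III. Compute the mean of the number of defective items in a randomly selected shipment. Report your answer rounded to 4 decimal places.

3.9210

Component means — I: 5.3; II: 1.8; III: 5.5.
E[X] = 0.31·5.3 + 0.41·1.8 + 0.28·5.5 = 3.921.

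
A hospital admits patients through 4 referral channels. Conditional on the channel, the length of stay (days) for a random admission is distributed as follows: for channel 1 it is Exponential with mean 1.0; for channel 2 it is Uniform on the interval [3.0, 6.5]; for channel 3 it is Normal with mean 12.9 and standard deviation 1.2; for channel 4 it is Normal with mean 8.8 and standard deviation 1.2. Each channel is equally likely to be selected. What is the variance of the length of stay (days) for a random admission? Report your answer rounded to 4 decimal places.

20.9844

Per component, 1: μ=1, E[X²]=2; 2: μ=4.75, E[X²]=23.5833; 3: μ=12.9, E[X²]=167.85; 4: μ=8.8, E[X²]=78.88.
E[X] = 0.25·1 + 0.25·4.75 + 0.25·12.9 + 0.25·8.8 = 6.8625.
E[X²] = 0.25·2 + 0.25·23.5833 + 0.25·167.85 + 0.25·78.88 = 68.0783.
Var(X) = E[X²] − (E[X])² = 68.0783 − 47.0939 = 20.9844.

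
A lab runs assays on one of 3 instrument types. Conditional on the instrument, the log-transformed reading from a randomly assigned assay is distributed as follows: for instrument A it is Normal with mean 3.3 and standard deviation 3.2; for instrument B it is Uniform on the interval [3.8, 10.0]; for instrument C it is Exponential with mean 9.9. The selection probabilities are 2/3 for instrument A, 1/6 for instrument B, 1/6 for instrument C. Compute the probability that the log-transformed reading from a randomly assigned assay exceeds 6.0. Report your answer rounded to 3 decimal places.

0.331

Conditional on each instrument, P(X > 6.0): A: 0.199405; B: 0.645161; C: 0.545496.
By total probability, P(X > 6.0) = 0.666667·0.199405 + 0.166667·0.645161 + 0.166667·0.545496 = 0.331379.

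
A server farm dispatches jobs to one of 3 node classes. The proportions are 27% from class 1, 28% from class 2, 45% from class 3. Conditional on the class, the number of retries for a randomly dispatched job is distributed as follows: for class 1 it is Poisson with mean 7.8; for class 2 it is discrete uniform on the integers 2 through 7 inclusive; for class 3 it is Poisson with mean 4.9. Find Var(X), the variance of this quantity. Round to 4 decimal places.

Per component, 1: μ=7.8, E[X²]=68.64; 2: μ=4.5, E[X²]=23.1667; 3: μ=4.9, E[X²]=28.91.
E[X] = 0.27·7.8 + 0.28·4.5 + 0.45·4.9 = 5.571.
E[X²] = 0.27·68.64 + 0.28·23.1667 + 0.45·28.91 = 38.029.
Var(X) = E[X²] − (E[X])² = 38.029 − 31.036 = 6.99293.

6.9929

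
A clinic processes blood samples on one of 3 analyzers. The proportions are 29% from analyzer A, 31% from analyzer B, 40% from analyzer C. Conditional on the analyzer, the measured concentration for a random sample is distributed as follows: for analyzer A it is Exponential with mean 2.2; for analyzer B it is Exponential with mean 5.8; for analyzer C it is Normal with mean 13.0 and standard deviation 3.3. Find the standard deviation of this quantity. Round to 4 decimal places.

6.1083

Per component, A: μ=2.2, E[X²]=9.68; B: μ=5.8, E[X²]=67.28; C: μ=13, E[X²]=179.89.
E[X] = 0.29·2.2 + 0.31·5.8 + 0.4·13 = 7.636.
E[X²] = 0.29·9.68 + 0.31·67.28 + 0.4·179.89 = 95.62.
Var(X) = E[X²] − (E[X])² = 95.62 − 58.3085 = 37.3115.
SD(X) = √37.3115 = 6.10831.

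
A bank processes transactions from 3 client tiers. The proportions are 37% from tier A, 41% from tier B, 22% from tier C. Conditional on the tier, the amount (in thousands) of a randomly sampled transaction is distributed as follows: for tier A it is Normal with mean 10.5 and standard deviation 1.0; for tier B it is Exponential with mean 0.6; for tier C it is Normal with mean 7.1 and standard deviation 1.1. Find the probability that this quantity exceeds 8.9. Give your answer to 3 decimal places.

0.361

Conditional on each tier, P(X > 8.9): A: 0.945201; B: 3.61381e-07; C: 0.0508818.
By total probability, P(X > 8.9) = 0.37·0.945201 + 0.41·3.61381e-07 + 0.22·0.0508818 = 0.360918.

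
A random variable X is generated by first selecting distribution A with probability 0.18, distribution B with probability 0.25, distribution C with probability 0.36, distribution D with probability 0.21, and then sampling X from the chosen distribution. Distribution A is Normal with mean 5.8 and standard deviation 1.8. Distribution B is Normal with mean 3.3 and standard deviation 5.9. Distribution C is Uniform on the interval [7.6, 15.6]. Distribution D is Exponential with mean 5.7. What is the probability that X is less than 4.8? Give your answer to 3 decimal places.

Conditional on each component, P(X < 4.8): A: 0.289257; B: 0.600344; C: 0; D: 0.569197.
By total probability, P(X < 4.8) = 0.18·0.289257 + 0.25·0.600344 + 0.36·0 + 0.21·0.569197 = 0.321684.

0.322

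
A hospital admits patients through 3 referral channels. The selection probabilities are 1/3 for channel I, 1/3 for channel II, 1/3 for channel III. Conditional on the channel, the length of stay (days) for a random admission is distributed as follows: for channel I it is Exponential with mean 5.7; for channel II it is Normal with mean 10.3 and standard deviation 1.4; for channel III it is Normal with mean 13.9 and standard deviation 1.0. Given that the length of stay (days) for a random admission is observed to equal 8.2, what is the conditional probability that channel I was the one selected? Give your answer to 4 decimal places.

0.3103

Likelihoods f(8.2 | ·): I: 0.0416247; II: 0.0925126; III: 3.51396e-08.
Posterior ∝ prior × likelihood. Numerator for I: 0.333333·0.0416247 = 0.0138749.
Normalizing constant: 0.333333·0.0416247 + 0.333333·0.0925126 + 0.333333·3.51396e-08 = 0.0447124.
P(I | observation) = 0.0138749 / 0.0447124 = 0.310314.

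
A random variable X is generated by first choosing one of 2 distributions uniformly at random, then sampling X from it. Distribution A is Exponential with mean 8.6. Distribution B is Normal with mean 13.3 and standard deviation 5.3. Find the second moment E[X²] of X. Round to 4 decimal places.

176.4500

For each component E[X²] = Var + (mean)², giving A: 147.92; B: 204.98.
Overall E[X²] = 0.5·147.92 + 0.5·204.98 = 176.45.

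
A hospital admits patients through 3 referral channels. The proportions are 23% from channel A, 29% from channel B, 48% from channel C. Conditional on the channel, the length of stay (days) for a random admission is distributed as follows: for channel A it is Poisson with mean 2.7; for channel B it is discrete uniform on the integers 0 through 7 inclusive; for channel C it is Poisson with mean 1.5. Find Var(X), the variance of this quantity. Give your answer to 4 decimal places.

3.6220

Per component, A: μ=2.7, E[X²]=9.99; B: μ=3.5, E[X²]=17.5; C: μ=1.5, E[X²]=3.75.
E[X] = 0.23·2.7 + 0.29·3.5 + 0.48·1.5 = 2.356.
E[X²] = 0.23·9.99 + 0.29·17.5 + 0.48·3.75 = 9.1727.
Var(X) = E[X²] − (E[X])² = 9.1727 − 5.55074 = 3.62196.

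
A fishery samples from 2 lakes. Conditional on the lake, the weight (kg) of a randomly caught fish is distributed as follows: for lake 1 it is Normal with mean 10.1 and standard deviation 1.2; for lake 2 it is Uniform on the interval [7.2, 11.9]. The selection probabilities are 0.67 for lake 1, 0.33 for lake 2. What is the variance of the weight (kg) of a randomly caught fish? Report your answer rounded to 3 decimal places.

1.639

Per component, 1: μ=10.1, E[X²]=103.45; 2: μ=9.55, E[X²]=93.0433.
E[X] = 0.67·10.1 + 0.33·9.55 = 9.9185.
E[X²] = 0.67·103.45 + 0.33·93.0433 = 100.016.
Var(X) = E[X²] − (E[X])² = 100.016 − 98.3766 = 1.63916.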